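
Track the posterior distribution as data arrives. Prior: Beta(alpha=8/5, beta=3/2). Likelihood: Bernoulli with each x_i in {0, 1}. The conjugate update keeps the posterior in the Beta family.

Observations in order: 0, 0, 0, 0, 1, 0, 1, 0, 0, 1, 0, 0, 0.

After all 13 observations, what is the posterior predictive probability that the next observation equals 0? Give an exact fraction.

5/7

obs 1: x=0 → posterior Beta(8/5, 5/2)
obs 2: x=0 → posterior Beta(8/5, 7/2)
obs 3: x=0 → posterior Beta(8/5, 9/2)
obs 4: x=0 → posterior Beta(8/5, 11/2)
obs 5: x=1 → posterior Beta(13/5, 11/2)
obs 6: x=0 → posterior Beta(13/5, 13/2)
obs 7: x=1 → posterior Beta(18/5, 13/2)
obs 8: x=0 → posterior Beta(18/5, 15/2)
obs 9: x=0 → posterior Beta(18/5, 17/2)
obs 10: x=1 → posterior Beta(23/5, 17/2)
obs 11: x=0 → posterior Beta(23/5, 19/2)
obs 12: x=0 → posterior Beta(23/5, 21/2)
obs 13: x=0 → posterior Beta(23/5, 23/2)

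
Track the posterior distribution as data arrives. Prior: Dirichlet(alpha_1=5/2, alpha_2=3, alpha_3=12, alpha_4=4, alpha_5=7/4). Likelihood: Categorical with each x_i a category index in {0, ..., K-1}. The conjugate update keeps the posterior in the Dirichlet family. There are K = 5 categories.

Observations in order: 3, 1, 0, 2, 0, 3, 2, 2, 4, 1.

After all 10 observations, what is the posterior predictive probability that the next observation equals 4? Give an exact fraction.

11/133

obs 1: x=3 → posterior Dirichlet(5/2, 3, 12, 5, 7/4)
obs 2: x=1 → posterior Dirichlet(5/2, 4, 12, 5, 7/4)
obs 3: x=0 → posterior Dirichlet(7/2, 4, 12, 5, 7/4)
obs 4: x=2 → posterior Dirichlet(7/2, 4, 13, 5, 7/4)
obs 5: x=0 → posterior Dirichlet(9/2, 4, 13, 5, 7/4)
obs 6: x=3 → posterior Dirichlet(9/2, 4, 13, 6, 7/4)
obs 7: x=2 → posterior Dirichlet(9/2, 4, 14, 6, 7/4)
obs 8: x=2 → posterior Dirichlet(9/2, 4, 15, 6, 7/4)
obs 9: x=4 → posterior Dirichlet(9/2, 4, 15, 6, 11/4)
obs 10: x=1 → posterior Dirichlet(9/2, 5, 15, 6, 11/4)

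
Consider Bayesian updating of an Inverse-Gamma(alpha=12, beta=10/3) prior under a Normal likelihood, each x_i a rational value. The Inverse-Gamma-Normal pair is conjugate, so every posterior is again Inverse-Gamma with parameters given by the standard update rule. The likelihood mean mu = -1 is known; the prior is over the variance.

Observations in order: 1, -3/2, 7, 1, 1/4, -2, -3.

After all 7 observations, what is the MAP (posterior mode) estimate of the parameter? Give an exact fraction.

obs 1: x=1 → posterior Inverse-Gamma(25/2, 16/3)
obs 2: x=-3/2 → posterior Inverse-Gamma(13, 131/24)
obs 3: x=7 → posterior Inverse-Gamma(27/2, 899/24)
obs 4: x=1 → posterior Inverse-Gamma(14, 947/24)
obs 5: x=1/4 → posterior Inverse-Gamma(29/2, 3863/96)
obs 6: x=-2 → posterior Inverse-Gamma(15, 3911/96)
obs 7: x=-3 → posterior Inverse-Gamma(31/2, 4103/96)

373/144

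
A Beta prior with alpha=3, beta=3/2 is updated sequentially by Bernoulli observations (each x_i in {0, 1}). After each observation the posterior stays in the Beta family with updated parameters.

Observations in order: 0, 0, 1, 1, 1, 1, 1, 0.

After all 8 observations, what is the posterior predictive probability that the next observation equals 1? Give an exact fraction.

16/25

obs 1: x=0 → posterior Beta(3, 5/2)
obs 2: x=0 → posterior Beta(3, 7/2)
obs 3: x=1 → posterior Beta(4, 7/2)
obs 4: x=1 → posterior Beta(5, 7/2)
obs 5: x=1 → posterior Beta(6, 7/2)
obs 6: x=1 → posterior Beta(7, 7/2)
obs 7: x=1 → posterior Beta(8, 7/2)
obs 8: x=0 → posterior Beta(8, 9/2)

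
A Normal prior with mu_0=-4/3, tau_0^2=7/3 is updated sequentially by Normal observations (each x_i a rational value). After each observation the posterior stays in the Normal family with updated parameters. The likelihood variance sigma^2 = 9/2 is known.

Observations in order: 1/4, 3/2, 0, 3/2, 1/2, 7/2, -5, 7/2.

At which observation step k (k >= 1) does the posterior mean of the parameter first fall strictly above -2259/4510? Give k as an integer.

k = 2

obs 1: x=1/4 → posterior Normal(-65/82, 63/41)
obs 2: x=3/2 → posterior Normal(-23/110, 63/55)
obs 3: x=0 → posterior Normal(-1/6, 21/23)
obs 4: x=3/2 → posterior Normal(19/166, 63/83)
obs 5: x=1/2 → posterior Normal(33/194, 63/97)
obs 6: x=7/2 → posterior Normal(131/222, 21/37)
obs 7: x=-5 → posterior Normal(-9/250, 63/125)
obs 8: x=7/2 → posterior Normal(89/278, 63/139)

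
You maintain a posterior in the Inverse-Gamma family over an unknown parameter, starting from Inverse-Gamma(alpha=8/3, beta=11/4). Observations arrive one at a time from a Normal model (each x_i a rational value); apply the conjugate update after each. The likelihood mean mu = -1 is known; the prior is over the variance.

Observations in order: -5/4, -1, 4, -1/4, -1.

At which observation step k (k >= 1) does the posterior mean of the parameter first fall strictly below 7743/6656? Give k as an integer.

obs 1: x=-5/4 → posterior Inverse-Gamma(19/6, 89/32)
obs 2: x=-1 → posterior Inverse-Gamma(11/3, 89/32)
obs 3: x=4 → posterior Inverse-Gamma(25/6, 489/32)
obs 4: x=-1/4 → posterior Inverse-Gamma(14/3, 249/16)
obs 5: x=-1 → posterior Inverse-Gamma(31/6, 249/16)

k = 2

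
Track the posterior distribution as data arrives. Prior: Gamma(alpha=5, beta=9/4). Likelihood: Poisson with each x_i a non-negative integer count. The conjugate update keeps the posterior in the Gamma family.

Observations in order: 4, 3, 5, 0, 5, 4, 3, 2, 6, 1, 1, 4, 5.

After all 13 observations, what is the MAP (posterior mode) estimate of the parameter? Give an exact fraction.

obs 1: x=4 → posterior Gamma(9, 13/4)
obs 2: x=3 → posterior Gamma(12, 17/4)
obs 3: x=5 → posterior Gamma(17, 21/4)
obs 4: x=0 → posterior Gamma(17, 25/4)
obs 5: x=5 → posterior Gamma(22, 29/4)
obs 6: x=4 → posterior Gamma(26, 33/4)
obs 7: x=3 → posterior Gamma(29, 37/4)
obs 8: x=2 → posterior Gamma(31, 41/4)
obs 9: x=6 → posterior Gamma(37, 45/4)
obs 10: x=1 → posterior Gamma(38, 49/4)
obs 11: x=1 → posterior Gamma(39, 53/4)
obs 12: x=4 → posterior Gamma(43, 57/4)
obs 13: x=5 → posterior Gamma(48, 61/4)

188/61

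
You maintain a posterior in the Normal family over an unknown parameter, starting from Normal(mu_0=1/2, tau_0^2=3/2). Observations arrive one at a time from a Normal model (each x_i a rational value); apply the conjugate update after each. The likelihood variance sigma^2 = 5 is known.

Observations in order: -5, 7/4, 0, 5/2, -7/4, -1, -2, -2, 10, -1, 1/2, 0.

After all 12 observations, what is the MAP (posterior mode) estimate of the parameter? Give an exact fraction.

obs 1: x=-5 → posterior Normal(-10/13, 15/13)
obs 2: x=7/4 → posterior Normal(-19/64, 15/16)
obs 3: x=0 → posterior Normal(-1/4, 15/19)
obs 4: x=5/2 → posterior Normal(1/8, 15/22)
obs 5: x=-7/4 → posterior Normal(-1/10, 3/5)
obs 6: x=-1 → posterior Normal(-11/56, 15/28)
obs 7: x=-2 → posterior Normal(-23/62, 15/31)
obs 8: x=-2 → posterior Normal(-35/68, 15/34)
obs 9: x=10 → posterior Normal(25/74, 15/37)
obs 10: x=-1 → posterior Normal(19/80, 3/8)
obs 11: x=1/2 → posterior Normal(11/43, 15/43)
obs 12: x=0 → posterior Normal(11/46, 15/46)

11/46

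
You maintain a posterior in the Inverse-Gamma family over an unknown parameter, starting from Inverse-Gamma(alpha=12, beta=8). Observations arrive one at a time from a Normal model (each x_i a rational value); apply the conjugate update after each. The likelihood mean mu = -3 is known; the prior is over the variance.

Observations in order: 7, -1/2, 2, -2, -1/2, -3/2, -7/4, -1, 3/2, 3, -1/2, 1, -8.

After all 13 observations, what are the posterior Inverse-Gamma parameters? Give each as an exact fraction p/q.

alpha=37/2, beta=4253/32

obs 1: x=7 → posterior Inverse-Gamma(25/2, 58)
obs 2: x=-1/2 → posterior Inverse-Gamma(13, 489/8)
obs 3: x=2 → posterior Inverse-Gamma(27/2, 589/8)
obs 4: x=-2 → posterior Inverse-Gamma(14, 593/8)
obs 5: x=-1/2 → posterior Inverse-Gamma(29/2, 309/4)
obs 6: x=-3/2 → posterior Inverse-Gamma(15, 627/8)
obs 7: x=-7/4 → posterior Inverse-Gamma(31/2, 2533/32)
obs 8: x=-1 → posterior Inverse-Gamma(16, 2597/32)
obs 9: x=3/2 → posterior Inverse-Gamma(33/2, 2921/32)
obs 10: x=3 → posterior Inverse-Gamma(17, 3497/32)
obs 11: x=-1/2 → posterior Inverse-Gamma(35/2, 3597/32)
obs 12: x=1 → posterior Inverse-Gamma(18, 3853/32)
obs 13: x=-8 → posterior Inverse-Gamma(37/2, 4253/32)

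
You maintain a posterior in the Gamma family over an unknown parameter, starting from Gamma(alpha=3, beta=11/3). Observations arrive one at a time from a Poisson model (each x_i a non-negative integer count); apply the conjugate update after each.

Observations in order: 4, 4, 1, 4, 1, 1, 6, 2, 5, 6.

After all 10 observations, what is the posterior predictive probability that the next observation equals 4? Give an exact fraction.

obs 1: x=4 → posterior Gamma(7, 14/3)
obs 2: x=4 → posterior Gamma(11, 17/3)
obs 3: x=1 → posterior Gamma(12, 20/3)
obs 4: x=4 → posterior Gamma(16, 23/3)
obs 5: x=1 → posterior Gamma(17, 26/3)
obs 6: x=1 → posterior Gamma(18, 29/3)
obs 7: x=6 → posterior Gamma(24, 32/3)
obs 8: x=2 → posterior Gamma(26, 35/3)
obs 9: x=5 → posterior Gamma(31, 38/3)
obs 10: x=6 → posterior Gamma(37, 41/3)

1743236855442729854817131046674304260179573661141429872179799169895/12037318179239117989559105050082034393114785854858937988911749660672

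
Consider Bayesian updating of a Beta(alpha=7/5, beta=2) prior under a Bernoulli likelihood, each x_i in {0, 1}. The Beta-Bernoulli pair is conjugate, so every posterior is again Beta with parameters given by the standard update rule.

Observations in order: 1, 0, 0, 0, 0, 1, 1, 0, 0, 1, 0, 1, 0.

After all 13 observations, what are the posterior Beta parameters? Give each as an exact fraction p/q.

alpha=32/5, beta=10

obs 1: x=1 → posterior Beta(12/5, 2)
obs 2: x=0 → posterior Beta(12/5, 3)
obs 3: x=0 → posterior Beta(12/5, 4)
obs 4: x=0 → posterior Beta(12/5, 5)
obs 5: x=0 → posterior Beta(12/5, 6)
obs 6: x=1 → posterior Beta(17/5, 6)
obs 7: x=1 → posterior Beta(22/5, 6)
obs 8: x=0 → posterior Beta(22/5, 7)
obs 9: x=0 → posterior Beta(22/5, 8)
obs 10: x=1 → posterior Beta(27/5, 8)
obs 11: x=0 → posterior Beta(27/5, 9)
obs 12: x=1 → posterior Beta(32/5, 9)
obs 13: x=0 → posterior Beta(32/5, 10)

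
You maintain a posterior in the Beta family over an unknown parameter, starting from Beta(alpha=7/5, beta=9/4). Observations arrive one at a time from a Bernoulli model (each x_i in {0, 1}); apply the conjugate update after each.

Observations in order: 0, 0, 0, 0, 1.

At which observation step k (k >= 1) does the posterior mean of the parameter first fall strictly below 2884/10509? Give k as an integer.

k = 2

obs 1: x=0 → posterior Beta(7/5, 13/4)
obs 2: x=0 → posterior Beta(7/5, 17/4)
obs 3: x=0 → posterior Beta(7/5, 21/4)
obs 4: x=0 → posterior Beta(7/5, 25/4)
obs 5: x=1 → posterior Beta(12/5, 25/4)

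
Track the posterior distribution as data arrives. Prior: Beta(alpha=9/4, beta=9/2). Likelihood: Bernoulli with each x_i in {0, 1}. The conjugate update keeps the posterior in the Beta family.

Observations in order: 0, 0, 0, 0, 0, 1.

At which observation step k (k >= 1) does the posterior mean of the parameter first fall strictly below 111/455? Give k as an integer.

k = 3

obs 1: x=0 → posterior Beta(9/4, 11/2)
obs 2: x=0 → posterior Beta(9/4, 13/2)
obs 3: x=0 → posterior Beta(9/4, 15/2)
obs 4: x=0 → posterior Beta(9/4, 17/2)
obs 5: x=0 → posterior Beta(9/4, 19/2)
obs 6: x=1 → posterior Beta(13/4, 19/2)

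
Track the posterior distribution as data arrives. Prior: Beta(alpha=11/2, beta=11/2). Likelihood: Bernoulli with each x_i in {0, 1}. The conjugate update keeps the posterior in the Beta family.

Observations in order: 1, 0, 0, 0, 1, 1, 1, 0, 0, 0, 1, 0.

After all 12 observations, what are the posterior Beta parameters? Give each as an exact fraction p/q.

obs 1: x=1 → posterior Beta(13/2, 11/2)
obs 2: x=0 → posterior Beta(13/2, 13/2)
obs 3: x=0 → posterior Beta(13/2, 15/2)
obs 4: x=0 → posterior Beta(13/2, 17/2)
obs 5: x=1 → posterior Beta(15/2, 17/2)
obs 6: x=1 → posterior Beta(17/2, 17/2)
obs 7: x=1 → posterior Beta(19/2, 17/2)
obs 8: x=0 → posterior Beta(19/2, 19/2)
obs 9: x=0 → posterior Beta(19/2, 21/2)
obs 10: x=0 → posterior Beta(19/2, 23/2)
obs 11: x=1 → posterior Beta(21/2, 23/2)
obs 12: x=0 → posterior Beta(21/2, 25/2)

alpha=21/2, beta=25/2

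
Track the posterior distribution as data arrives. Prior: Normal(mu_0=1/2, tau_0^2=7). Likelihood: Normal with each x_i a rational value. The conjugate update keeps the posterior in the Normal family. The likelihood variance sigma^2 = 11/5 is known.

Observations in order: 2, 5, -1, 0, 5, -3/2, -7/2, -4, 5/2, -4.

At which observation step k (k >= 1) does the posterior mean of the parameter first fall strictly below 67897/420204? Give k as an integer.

k = 10

obs 1: x=2 → posterior Normal(151/92, 77/46)
obs 2: x=5 → posterior Normal(167/54, 77/81)
obs 3: x=-1 → posterior Normal(431/232, 77/116)
obs 4: x=0 → posterior Normal(431/302, 77/151)
obs 5: x=5 → posterior Normal(781/372, 77/186)
obs 6: x=-3/2 → posterior Normal(26/17, 77/221)
obs 7: x=-7/2 → posterior Normal(431/512, 77/256)
obs 8: x=-4 → posterior Normal(151/582, 77/291)
obs 9: x=5/2 → posterior Normal(1/2, 77/326)
obs 10: x=-4 → posterior Normal(23/361, 77/361)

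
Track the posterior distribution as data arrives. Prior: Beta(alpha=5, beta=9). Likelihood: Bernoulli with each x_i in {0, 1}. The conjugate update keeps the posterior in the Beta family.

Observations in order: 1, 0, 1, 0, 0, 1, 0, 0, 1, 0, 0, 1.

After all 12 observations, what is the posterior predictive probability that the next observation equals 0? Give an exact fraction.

obs 1: x=1 → posterior Beta(6, 9)
obs 2: x=0 → posterior Beta(6, 10)
obs 3: x=1 → posterior Beta(7, 10)
obs 4: x=0 → posterior Beta(7, 11)
obs 5: x=0 → posterior Beta(7, 12)
obs 6: x=1 → posterior Beta(8, 12)
obs 7: x=0 → posterior Beta(8, 13)
obs 8: x=0 → posterior Beta(8, 14)
obs 9: x=1 → posterior Beta(9, 14)
obs 10: x=0 → posterior Beta(9, 15)
obs 11: x=0 → posterior Beta(9, 16)
obs 12: x=1 → posterior Beta(10, 16)

8/13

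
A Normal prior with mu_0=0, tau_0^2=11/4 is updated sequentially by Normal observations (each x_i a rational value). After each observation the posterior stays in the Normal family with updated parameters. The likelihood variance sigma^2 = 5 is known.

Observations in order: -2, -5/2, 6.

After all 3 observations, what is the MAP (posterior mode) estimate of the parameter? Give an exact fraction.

obs 1: x=-2 → posterior Normal(-22/31, 55/31)
obs 2: x=-5/2 → posterior Normal(-33/28, 55/42)
obs 3: x=6 → posterior Normal(33/106, 55/53)

33/106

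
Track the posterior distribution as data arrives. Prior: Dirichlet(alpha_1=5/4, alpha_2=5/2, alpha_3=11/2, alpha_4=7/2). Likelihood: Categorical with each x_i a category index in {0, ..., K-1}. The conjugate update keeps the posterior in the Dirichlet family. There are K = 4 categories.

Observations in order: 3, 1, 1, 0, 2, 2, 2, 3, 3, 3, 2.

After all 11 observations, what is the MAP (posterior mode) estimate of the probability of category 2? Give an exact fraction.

34/79

obs 1: x=3 → posterior Dirichlet(5/4, 5/2, 11/2, 9/2)
obs 2: x=1 → posterior Dirichlet(5/4, 7/2, 11/2, 9/2)
obs 3: x=1 → posterior Dirichlet(5/4, 9/2, 11/2, 9/2)
obs 4: x=0 → posterior Dirichlet(9/4, 9/2, 11/2, 9/2)
obs 5: x=2 → posterior Dirichlet(9/4, 9/2, 13/2, 9/2)
obs 6: x=2 → posterior Dirichlet(9/4, 9/2, 15/2, 9/2)
obs 7: x=2 → posterior Dirichlet(9/4, 9/2, 17/2, 9/2)
obs 8: x=3 → posterior Dirichlet(9/4, 9/2, 17/2, 11/2)
obs 9: x=3 → posterior Dirichlet(9/4, 9/2, 17/2, 13/2)
obs 10: x=3 → posterior Dirichlet(9/4, 9/2, 17/2, 15/2)
obs 11: x=2 → posterior Dirichlet(9/4, 9/2, 19/2, 15/2)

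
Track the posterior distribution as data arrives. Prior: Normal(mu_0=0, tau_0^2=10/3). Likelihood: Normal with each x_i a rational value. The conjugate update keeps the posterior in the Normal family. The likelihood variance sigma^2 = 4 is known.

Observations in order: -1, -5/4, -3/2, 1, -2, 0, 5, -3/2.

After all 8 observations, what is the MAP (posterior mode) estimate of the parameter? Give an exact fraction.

-25/184

obs 1: x=-1 → posterior Normal(-5/11, 20/11)
obs 2: x=-5/4 → posterior Normal(-45/64, 5/4)
obs 3: x=-3/2 → posterior Normal(-25/28, 20/21)
obs 4: x=1 → posterior Normal(-55/104, 10/13)
obs 5: x=-2 → posterior Normal(-95/124, 20/31)
obs 6: x=0 → posterior Normal(-95/144, 5/9)
obs 7: x=5 → posterior Normal(5/164, 20/41)
obs 8: x=-3/2 → posterior Normal(-25/184, 10/23)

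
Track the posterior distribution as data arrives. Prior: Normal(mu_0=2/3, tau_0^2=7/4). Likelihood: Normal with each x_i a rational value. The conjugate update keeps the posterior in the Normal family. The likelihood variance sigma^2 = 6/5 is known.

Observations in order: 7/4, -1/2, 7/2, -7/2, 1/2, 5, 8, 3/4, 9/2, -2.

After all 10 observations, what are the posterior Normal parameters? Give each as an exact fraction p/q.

mu_0=19/11, tau_0^2=21/187

obs 1: x=7/4 → posterior Normal(309/236, 42/59)
obs 2: x=-1/2 → posterior Normal(239/376, 21/47)
obs 3: x=7/2 → posterior Normal(243/172, 14/43)
obs 4: x=-7/2 → posterior Normal(239/656, 21/82)
obs 5: x=1/2 → posterior Normal(309/796, 42/199)
obs 6: x=5 → posterior Normal(1009/936, 7/39)
obs 7: x=8 → posterior Normal(2129/1076, 42/269)
obs 8: x=3/4 → posterior Normal(1117/608, 21/152)
obs 9: x=9/2 → posterior Normal(716/339, 14/113)
obs 10: x=-2 → posterior Normal(19/11, 21/187)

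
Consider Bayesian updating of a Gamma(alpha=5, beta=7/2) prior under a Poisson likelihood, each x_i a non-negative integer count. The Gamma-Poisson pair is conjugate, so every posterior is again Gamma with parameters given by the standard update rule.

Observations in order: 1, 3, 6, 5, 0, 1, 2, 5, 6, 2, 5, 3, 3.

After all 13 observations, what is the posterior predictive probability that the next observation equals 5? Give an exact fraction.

obs 1: x=1 → posterior Gamma(6, 9/2)
obs 2: x=3 → posterior Gamma(9, 11/2)
obs 3: x=6 → posterior Gamma(15, 13/2)
obs 4: x=5 → posterior Gamma(20, 15/2)
obs 5: x=0 → posterior Gamma(20, 17/2)
obs 6: x=1 → posterior Gamma(21, 19/2)
obs 7: x=2 → posterior Gamma(23, 21/2)
obs 8: x=5 → posterior Gamma(28, 23/2)
obs 9: x=6 → posterior Gamma(34, 25/2)
obs 10: x=2 → posterior Gamma(36, 27/2)
obs 11: x=5 → posterior Gamma(41, 29/2)
obs 12: x=3 → posterior Gamma(44, 31/2)
obs 13: x=3 → posterior Gamma(47, 33/2)

71950394243317918889925622405148524297134536426575492476746949560760777301632/798678919732248425331757753195937854174268455409446687554009258747100830078125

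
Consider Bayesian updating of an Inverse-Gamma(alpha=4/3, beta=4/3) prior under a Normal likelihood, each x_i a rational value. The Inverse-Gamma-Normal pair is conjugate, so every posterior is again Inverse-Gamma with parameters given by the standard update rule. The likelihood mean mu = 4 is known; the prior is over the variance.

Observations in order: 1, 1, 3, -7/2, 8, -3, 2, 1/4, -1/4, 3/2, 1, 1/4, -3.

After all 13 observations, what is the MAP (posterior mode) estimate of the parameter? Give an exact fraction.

12353/848

obs 1: x=1 → posterior Inverse-Gamma(11/6, 35/6)
obs 2: x=1 → posterior Inverse-Gamma(7/3, 31/3)
obs 3: x=3 → posterior Inverse-Gamma(17/6, 65/6)
obs 4: x=-7/2 → posterior Inverse-Gamma(10/3, 935/24)
obs 5: x=8 → posterior Inverse-Gamma(23/6, 1127/24)
obs 6: x=-3 → posterior Inverse-Gamma(13/3, 1715/24)
obs 7: x=2 → posterior Inverse-Gamma(29/6, 1763/24)
obs 8: x=1/4 → posterior Inverse-Gamma(16/3, 7727/96)
obs 9: x=-1/4 → posterior Inverse-Gamma(35/6, 4297/48)
obs 10: x=3/2 → posterior Inverse-Gamma(19/3, 4447/48)
obs 11: x=1 → posterior Inverse-Gamma(41/6, 4663/48)
obs 12: x=1/4 → posterior Inverse-Gamma(22/3, 10001/96)
obs 13: x=-3 → posterior Inverse-Gamma(47/6, 12353/96)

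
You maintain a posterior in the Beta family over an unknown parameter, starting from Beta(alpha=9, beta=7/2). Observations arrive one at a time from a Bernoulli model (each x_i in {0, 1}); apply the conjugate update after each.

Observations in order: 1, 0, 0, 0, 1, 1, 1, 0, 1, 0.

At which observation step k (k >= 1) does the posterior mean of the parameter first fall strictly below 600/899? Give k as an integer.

k = 3

obs 1: x=1 → posterior Beta(10, 7/2)
obs 2: x=0 → posterior Beta(10, 9/2)
obs 3: x=0 → posterior Beta(10, 11/2)
obs 4: x=0 → posterior Beta(10, 13/2)
obs 5: x=1 → posterior Beta(11, 13/2)
obs 6: x=1 → posterior Beta(12, 13/2)
obs 7: x=1 → posterior Beta(13, 13/2)
obs 8: x=0 → posterior Beta(13, 15/2)
obs 9: x=1 → posterior Beta(14, 15/2)
obs 10: x=0 → posterior Beta(14, 17/2)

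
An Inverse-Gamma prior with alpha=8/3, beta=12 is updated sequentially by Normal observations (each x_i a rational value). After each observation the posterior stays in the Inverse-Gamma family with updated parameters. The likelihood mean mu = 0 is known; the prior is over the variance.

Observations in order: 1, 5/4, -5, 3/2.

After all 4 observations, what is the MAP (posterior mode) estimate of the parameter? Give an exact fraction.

obs 1: x=1 → posterior Inverse-Gamma(19/6, 25/2)
obs 2: x=5/4 → posterior Inverse-Gamma(11/3, 425/32)
obs 3: x=-5 → posterior Inverse-Gamma(25/6, 825/32)
obs 4: x=3/2 → posterior Inverse-Gamma(14/3, 861/32)

2583/544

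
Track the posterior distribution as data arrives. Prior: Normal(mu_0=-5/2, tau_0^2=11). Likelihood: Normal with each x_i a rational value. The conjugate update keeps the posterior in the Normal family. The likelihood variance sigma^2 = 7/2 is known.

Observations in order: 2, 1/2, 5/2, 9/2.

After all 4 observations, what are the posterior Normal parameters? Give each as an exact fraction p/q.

mu_0=383/190, tau_0^2=77/95

obs 1: x=2 → posterior Normal(53/58, 77/29)
obs 2: x=1/2 → posterior Normal(25/34, 77/51)
obs 3: x=5/2 → posterior Normal(185/146, 77/73)
obs 4: x=9/2 → posterior Normal(383/190, 77/95)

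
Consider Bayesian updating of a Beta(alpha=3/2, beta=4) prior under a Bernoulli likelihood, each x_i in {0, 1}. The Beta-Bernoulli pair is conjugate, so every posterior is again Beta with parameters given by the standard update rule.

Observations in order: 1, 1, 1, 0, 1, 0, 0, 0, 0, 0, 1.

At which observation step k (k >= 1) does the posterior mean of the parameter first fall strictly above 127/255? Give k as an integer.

obs 1: x=1 → posterior Beta(5/2, 4)
obs 2: x=1 → posterior Beta(7/2, 4)
obs 3: x=1 → posterior Beta(9/2, 4)
obs 4: x=0 → posterior Beta(9/2, 5)
obs 5: x=1 → posterior Beta(11/2, 5)
obs 6: x=0 → posterior Beta(11/2, 6)
obs 7: x=0 → posterior Beta(11/2, 7)
obs 8: x=0 → posterior Beta(11/2, 8)
obs 9: x=0 → posterior Beta(11/2, 9)
obs 10: x=0 → posterior Beta(11/2, 10)
obs 11: x=1 → posterior Beta(13/2, 10)

k = 3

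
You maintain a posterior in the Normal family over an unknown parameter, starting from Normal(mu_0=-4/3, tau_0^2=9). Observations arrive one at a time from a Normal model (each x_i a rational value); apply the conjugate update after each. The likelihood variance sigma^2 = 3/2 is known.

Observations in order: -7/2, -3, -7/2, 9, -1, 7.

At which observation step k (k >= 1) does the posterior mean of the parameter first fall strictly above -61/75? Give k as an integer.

obs 1: x=-7/2 → posterior Normal(-67/21, 9/7)
obs 2: x=-3 → posterior Normal(-121/39, 9/13)
obs 3: x=-7/2 → posterior Normal(-184/57, 9/19)
obs 4: x=9 → posterior Normal(-22/75, 9/25)
obs 5: x=-1 → posterior Normal(-40/93, 9/31)
obs 6: x=7 → posterior Normal(86/111, 9/37)

k = 4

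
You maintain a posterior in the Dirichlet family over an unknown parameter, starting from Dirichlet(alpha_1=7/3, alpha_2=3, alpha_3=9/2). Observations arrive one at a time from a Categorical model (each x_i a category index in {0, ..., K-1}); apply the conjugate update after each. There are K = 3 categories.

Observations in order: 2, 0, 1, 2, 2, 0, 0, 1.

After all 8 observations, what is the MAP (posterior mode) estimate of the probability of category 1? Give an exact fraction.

24/89

obs 1: x=2 → posterior Dirichlet(7/3, 3, 11/2)
obs 2: x=0 → posterior Dirichlet(10/3, 3, 11/2)
obs 3: x=1 → posterior Dirichlet(10/3, 4, 11/2)
obs 4: x=2 → posterior Dirichlet(10/3, 4, 13/2)
obs 5: x=2 → posterior Dirichlet(10/3, 4, 15/2)
obs 6: x=0 → posterior Dirichlet(13/3, 4, 15/2)
obs 7: x=0 → posterior Dirichlet(16/3, 4, 15/2)
obs 8: x=1 → posterior Dirichlet(16/3, 5, 15/2)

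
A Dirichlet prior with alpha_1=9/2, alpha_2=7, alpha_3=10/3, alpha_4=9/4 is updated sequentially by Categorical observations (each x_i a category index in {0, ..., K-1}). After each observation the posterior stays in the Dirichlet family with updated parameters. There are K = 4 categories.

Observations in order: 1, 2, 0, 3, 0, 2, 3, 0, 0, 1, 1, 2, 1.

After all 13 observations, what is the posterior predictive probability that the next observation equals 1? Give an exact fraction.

obs 1: x=1 → posterior Dirichlet(9/2, 8, 10/3, 9/4)
obs 2: x=2 → posterior Dirichlet(9/2, 8, 13/3, 9/4)
obs 3: x=0 → posterior Dirichlet(11/2, 8, 13/3, 9/4)
obs 4: x=3 → posterior Dirichlet(11/2, 8, 13/3, 13/4)
obs 5: x=0 → posterior Dirichlet(13/2, 8, 13/3, 13/4)
obs 6: x=2 → posterior Dirichlet(13/2, 8, 16/3, 13/4)
obs 7: x=3 → posterior Dirichlet(13/2, 8, 16/3, 17/4)
obs 8: x=0 → posterior Dirichlet(15/2, 8, 16/3, 17/4)
obs 9: x=0 → posterior Dirichlet(17/2, 8, 16/3, 17/4)
obs 10: x=1 → posterior Dirichlet(17/2, 9, 16/3, 17/4)
obs 11: x=1 → posterior Dirichlet(17/2, 10, 16/3, 17/4)
obs 12: x=2 → posterior Dirichlet(17/2, 10, 19/3, 17/4)
obs 13: x=1 → posterior Dirichlet(17/2, 11, 19/3, 17/4)

132/361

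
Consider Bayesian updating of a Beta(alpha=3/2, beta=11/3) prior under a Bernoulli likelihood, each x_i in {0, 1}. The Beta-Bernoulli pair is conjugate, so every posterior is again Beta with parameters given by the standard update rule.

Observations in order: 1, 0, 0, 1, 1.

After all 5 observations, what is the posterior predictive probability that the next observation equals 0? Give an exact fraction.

obs 1: x=1 → posterior Beta(5/2, 11/3)
obs 2: x=0 → posterior Beta(5/2, 14/3)
obs 3: x=0 → posterior Beta(5/2, 17/3)
obs 4: x=1 → posterior Beta(7/2, 17/3)
obs 5: x=1 → posterior Beta(9/2, 17/3)

34/61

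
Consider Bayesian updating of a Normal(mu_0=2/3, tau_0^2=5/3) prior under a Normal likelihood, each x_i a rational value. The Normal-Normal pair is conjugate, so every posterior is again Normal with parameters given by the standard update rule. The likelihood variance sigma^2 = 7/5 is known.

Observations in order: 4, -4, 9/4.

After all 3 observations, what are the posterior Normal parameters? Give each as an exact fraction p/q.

obs 1: x=4 → posterior Normal(57/23, 35/46)
obs 2: x=-4 → posterior Normal(14/71, 35/71)
obs 3: x=9/4 → posterior Normal(281/384, 35/96)

mu_0=281/384, tau_0^2=35/96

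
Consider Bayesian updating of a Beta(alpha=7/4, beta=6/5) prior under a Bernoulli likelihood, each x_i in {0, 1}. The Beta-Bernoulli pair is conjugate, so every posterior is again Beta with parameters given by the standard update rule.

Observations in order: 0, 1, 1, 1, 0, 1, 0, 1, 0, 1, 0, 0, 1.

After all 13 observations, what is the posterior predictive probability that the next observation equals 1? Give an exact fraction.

175/319

obs 1: x=0 → posterior Beta(7/4, 11/5)
obs 2: x=1 → posterior Beta(11/4, 11/5)
obs 3: x=1 → posterior Beta(15/4, 11/5)
obs 4: x=1 → posterior Beta(19/4, 11/5)
obs 5: x=0 → posterior Beta(19/4, 16/5)
obs 6: x=1 → posterior Beta(23/4, 16/5)
obs 7: x=0 → posterior Beta(23/4, 21/5)
obs 8: x=1 → posterior Beta(27/4, 21/5)
obs 9: x=0 → posterior Beta(27/4, 26/5)
obs 10: x=1 → posterior Beta(31/4, 26/5)
obs 11: x=0 → posterior Beta(31/4, 31/5)
obs 12: x=0 → posterior Beta(31/4, 36/5)
obs 13: x=1 → posterior Beta(35/4, 36/5)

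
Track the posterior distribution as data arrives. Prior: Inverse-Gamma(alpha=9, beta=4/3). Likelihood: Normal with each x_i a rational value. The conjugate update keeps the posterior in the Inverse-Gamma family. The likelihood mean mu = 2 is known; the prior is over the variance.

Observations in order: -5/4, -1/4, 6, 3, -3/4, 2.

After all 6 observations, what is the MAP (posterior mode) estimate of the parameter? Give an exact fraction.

obs 1: x=-5/4 → posterior Inverse-Gamma(19/2, 635/96)
obs 2: x=-1/4 → posterior Inverse-Gamma(10, 439/48)
obs 3: x=6 → posterior Inverse-Gamma(21/2, 823/48)
obs 4: x=3 → posterior Inverse-Gamma(11, 847/48)
obs 5: x=-3/4 → posterior Inverse-Gamma(23/2, 2057/96)
obs 6: x=2 → posterior Inverse-Gamma(12, 2057/96)

2057/1248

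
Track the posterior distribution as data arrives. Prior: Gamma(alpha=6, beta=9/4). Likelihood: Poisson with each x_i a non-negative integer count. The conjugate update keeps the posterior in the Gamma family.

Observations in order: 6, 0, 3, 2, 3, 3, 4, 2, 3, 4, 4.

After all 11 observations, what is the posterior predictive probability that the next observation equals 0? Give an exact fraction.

935480596774678503001801362972812283024661354043792689825893575512801/17178855510590501347567123910335154496547222524066835436328231225560001

obs 1: x=6 → posterior Gamma(12, 13/4)
obs 2: x=0 → posterior Gamma(12, 17/4)
obs 3: x=3 → posterior Gamma(15, 21/4)
obs 4: x=2 → posterior Gamma(17, 25/4)
obs 5: x=3 → posterior Gamma(20, 29/4)
obs 6: x=3 → posterior Gamma(23, 33/4)
obs 7: x=4 → posterior Gamma(27, 37/4)
obs 8: x=2 → posterior Gamma(29, 41/4)
obs 9: x=3 → posterior Gamma(32, 45/4)
obs 10: x=4 → posterior Gamma(36, 49/4)
obs 11: x=4 → posterior Gamma(40, 53/4)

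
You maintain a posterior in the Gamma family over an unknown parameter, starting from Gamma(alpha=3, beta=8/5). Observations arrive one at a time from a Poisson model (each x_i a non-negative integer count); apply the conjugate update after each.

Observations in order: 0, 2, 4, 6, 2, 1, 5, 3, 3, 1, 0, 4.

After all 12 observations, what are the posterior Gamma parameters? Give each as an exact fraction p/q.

obs 1: x=0 → posterior Gamma(3, 13/5)
obs 2: x=2 → posterior Gamma(5, 18/5)
obs 3: x=4 → posterior Gamma(9, 23/5)
obs 4: x=6 → posterior Gamma(15, 28/5)
obs 5: x=2 → posterior Gamma(17, 33/5)
obs 6: x=1 → posterior Gamma(18, 38/5)
obs 7: x=5 → posterior Gamma(23, 43/5)
obs 8: x=3 → posterior Gamma(26, 48/5)
obs 9: x=3 → posterior Gamma(29, 53/5)
obs 10: x=1 → posterior Gamma(30, 58/5)
obs 11: x=0 → posterior Gamma(30, 63/5)
obs 12: x=4 → posterior Gamma(34, 68/5)

alpha=34, beta=68/5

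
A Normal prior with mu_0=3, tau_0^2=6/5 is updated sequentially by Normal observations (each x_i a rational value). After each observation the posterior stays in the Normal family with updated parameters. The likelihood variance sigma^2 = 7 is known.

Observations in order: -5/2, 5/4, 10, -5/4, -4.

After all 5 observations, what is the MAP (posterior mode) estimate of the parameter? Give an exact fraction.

obs 1: x=-5/2 → posterior Normal(90/41, 42/41)
obs 2: x=5/4 → posterior Normal(195/94, 42/47)
obs 3: x=10 → posterior Normal(315/106, 42/53)
obs 4: x=-5/4 → posterior Normal(150/59, 42/59)
obs 5: x=-4 → posterior Normal(126/65, 42/65)

126/65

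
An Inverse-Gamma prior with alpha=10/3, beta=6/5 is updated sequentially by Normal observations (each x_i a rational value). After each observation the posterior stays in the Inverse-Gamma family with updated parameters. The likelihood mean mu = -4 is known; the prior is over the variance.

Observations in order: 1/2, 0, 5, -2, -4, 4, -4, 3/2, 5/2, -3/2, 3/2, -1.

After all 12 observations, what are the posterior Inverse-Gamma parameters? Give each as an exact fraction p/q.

alpha=28/3, beta=6113/40

obs 1: x=1/2 → posterior Inverse-Gamma(23/6, 453/40)
obs 2: x=0 → posterior Inverse-Gamma(13/3, 773/40)
obs 3: x=5 → posterior Inverse-Gamma(29/6, 2393/40)
obs 4: x=-2 → posterior Inverse-Gamma(16/3, 2473/40)
obs 5: x=-4 → posterior Inverse-Gamma(35/6, 2473/40)
obs 6: x=4 → posterior Inverse-Gamma(19/3, 3753/40)
obs 7: x=-4 → posterior Inverse-Gamma(41/6, 3753/40)
obs 8: x=3/2 → posterior Inverse-Gamma(22/3, 2179/20)
obs 9: x=5/2 → posterior Inverse-Gamma(47/6, 5203/40)
obs 10: x=-3/2 → posterior Inverse-Gamma(25/3, 666/5)
obs 11: x=3/2 → posterior Inverse-Gamma(53/6, 5933/40)
obs 12: x=-1 → posterior Inverse-Gamma(28/3, 6113/40)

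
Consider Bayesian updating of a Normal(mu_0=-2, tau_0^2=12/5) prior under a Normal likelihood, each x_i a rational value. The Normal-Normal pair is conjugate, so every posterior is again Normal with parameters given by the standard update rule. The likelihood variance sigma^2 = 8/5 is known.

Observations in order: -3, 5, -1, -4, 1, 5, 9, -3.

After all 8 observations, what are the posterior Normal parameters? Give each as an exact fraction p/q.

mu_0=23/26, tau_0^2=12/65

obs 1: x=-3 → posterior Normal(-13/5, 24/25)
obs 2: x=5 → posterior Normal(1/4, 3/5)
obs 3: x=-1 → posterior Normal(-1/11, 24/55)
obs 4: x=-4 → posterior Normal(-13/14, 12/35)
obs 5: x=1 → posterior Normal(-10/17, 24/85)
obs 6: x=5 → posterior Normal(1/4, 6/25)
obs 7: x=9 → posterior Normal(32/23, 24/115)
obs 8: x=-3 → posterior Normal(23/26, 12/65)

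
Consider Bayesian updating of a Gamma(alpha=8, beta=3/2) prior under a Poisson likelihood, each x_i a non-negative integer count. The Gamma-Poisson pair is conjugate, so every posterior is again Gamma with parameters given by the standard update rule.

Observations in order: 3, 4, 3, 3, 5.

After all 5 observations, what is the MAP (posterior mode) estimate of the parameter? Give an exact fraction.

50/13

obs 1: x=3 → posterior Gamma(11, 5/2)
obs 2: x=4 → posterior Gamma(15, 7/2)
obs 3: x=3 → posterior Gamma(18, 9/2)
obs 4: x=3 → posterior Gamma(21, 11/2)
obs 5: x=5 → posterior Gamma(26, 13/2)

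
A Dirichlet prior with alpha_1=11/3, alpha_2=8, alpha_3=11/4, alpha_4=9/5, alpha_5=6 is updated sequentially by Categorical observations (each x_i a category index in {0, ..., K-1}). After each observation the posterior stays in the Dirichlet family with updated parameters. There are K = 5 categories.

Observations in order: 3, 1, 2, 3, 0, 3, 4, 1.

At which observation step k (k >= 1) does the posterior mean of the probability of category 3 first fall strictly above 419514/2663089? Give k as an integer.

k = 6

obs 1: x=3 → posterior Dirichlet(11/3, 8, 11/4, 14/5, 6)
obs 2: x=1 → posterior Dirichlet(11/3, 9, 11/4, 14/5, 6)
obs 3: x=2 → posterior Dirichlet(11/3, 9, 15/4, 14/5, 6)
obs 4: x=3 → posterior Dirichlet(11/3, 9, 15/4, 19/5, 6)
obs 5: x=0 → posterior Dirichlet(14/3, 9, 15/4, 19/5, 6)
obs 6: x=3 → posterior Dirichlet(14/3, 9, 15/4, 24/5, 6)
obs 7: x=4 → posterior Dirichlet(14/3, 9, 15/4, 24/5, 7)
obs 8: x=1 → posterior Dirichlet(14/3, 10, 15/4, 24/5, 7)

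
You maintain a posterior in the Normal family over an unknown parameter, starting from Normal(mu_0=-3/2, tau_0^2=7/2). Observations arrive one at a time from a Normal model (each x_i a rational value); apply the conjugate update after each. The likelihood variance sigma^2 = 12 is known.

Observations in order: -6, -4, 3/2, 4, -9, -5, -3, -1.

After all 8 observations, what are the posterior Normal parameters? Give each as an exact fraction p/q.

mu_0=-387/160, tau_0^2=21/20

obs 1: x=-6 → posterior Normal(-78/31, 84/31)
obs 2: x=-4 → posterior Normal(-53/19, 42/19)
obs 3: x=3/2 → posterior Normal(-191/90, 28/15)
obs 4: x=4 → posterior Normal(-135/104, 21/13)
obs 5: x=-9 → posterior Normal(-261/118, 84/59)
obs 6: x=-5 → posterior Normal(-331/132, 14/11)
obs 7: x=-3 → posterior Normal(-373/146, 84/73)
obs 8: x=-1 → posterior Normal(-387/160, 21/20)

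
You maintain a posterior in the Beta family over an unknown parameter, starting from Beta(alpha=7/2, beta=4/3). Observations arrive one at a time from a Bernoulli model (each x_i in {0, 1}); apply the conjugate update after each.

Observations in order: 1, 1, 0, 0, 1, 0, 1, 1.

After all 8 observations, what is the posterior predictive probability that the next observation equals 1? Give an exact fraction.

51/77

obs 1: x=1 → posterior Beta(9/2, 4/3)
obs 2: x=1 → posterior Beta(11/2, 4/3)
obs 3: x=0 → posterior Beta(11/2, 7/3)
obs 4: x=0 → posterior Beta(11/2, 10/3)
obs 5: x=1 → posterior Beta(13/2, 10/3)
obs 6: x=0 → posterior Beta(13/2, 13/3)
obs 7: x=1 → posterior Beta(15/2, 13/3)
obs 8: x=1 → posterior Beta(17/2, 13/3)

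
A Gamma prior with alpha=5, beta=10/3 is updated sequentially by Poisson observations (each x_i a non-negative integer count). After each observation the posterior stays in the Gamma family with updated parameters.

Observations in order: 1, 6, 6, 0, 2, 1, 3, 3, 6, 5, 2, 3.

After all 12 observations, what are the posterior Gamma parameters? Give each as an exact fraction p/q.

obs 1: x=1 → posterior Gamma(6, 13/3)
obs 2: x=6 → posterior Gamma(12, 16/3)
obs 3: x=6 → posterior Gamma(18, 19/3)
obs 4: x=0 → posterior Gamma(18, 22/3)
obs 5: x=2 → posterior Gamma(20, 25/3)
obs 6: x=1 → posterior Gamma(21, 28/3)
obs 7: x=3 → posterior Gamma(24, 31/3)
obs 8: x=3 → posterior Gamma(27, 34/3)
obs 9: x=6 → posterior Gamma(33, 37/3)
obs 10: x=5 → posterior Gamma(38, 40/3)
obs 11: x=2 → posterior Gamma(40, 43/3)
obs 12: x=3 → posterior Gamma(43, 46/3)

alpha=43, beta=46/3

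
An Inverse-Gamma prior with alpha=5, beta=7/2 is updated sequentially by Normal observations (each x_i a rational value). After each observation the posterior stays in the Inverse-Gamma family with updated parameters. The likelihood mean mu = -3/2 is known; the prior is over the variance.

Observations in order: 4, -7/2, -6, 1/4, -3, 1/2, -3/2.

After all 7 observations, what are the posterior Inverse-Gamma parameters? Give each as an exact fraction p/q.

obs 1: x=4 → posterior Inverse-Gamma(11/2, 149/8)
obs 2: x=-7/2 → posterior Inverse-Gamma(6, 165/8)
obs 3: x=-6 → posterior Inverse-Gamma(13/2, 123/4)
obs 4: x=1/4 → posterior Inverse-Gamma(7, 1033/32)
obs 5: x=-3 → posterior Inverse-Gamma(15/2, 1069/32)
obs 6: x=1/2 → posterior Inverse-Gamma(8, 1133/32)
obs 7: x=-3/2 → posterior Inverse-Gamma(17/2, 1133/32)

alpha=17/2, beta=1133/32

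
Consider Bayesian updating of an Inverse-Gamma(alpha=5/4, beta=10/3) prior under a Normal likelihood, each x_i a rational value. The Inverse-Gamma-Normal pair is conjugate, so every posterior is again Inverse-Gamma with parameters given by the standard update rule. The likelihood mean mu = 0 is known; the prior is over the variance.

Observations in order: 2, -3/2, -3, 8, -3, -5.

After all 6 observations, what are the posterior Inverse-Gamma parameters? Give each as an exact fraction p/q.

obs 1: x=2 → posterior Inverse-Gamma(7/4, 16/3)
obs 2: x=-3/2 → posterior Inverse-Gamma(9/4, 155/24)
obs 3: x=-3 → posterior Inverse-Gamma(11/4, 263/24)
obs 4: x=8 → posterior Inverse-Gamma(13/4, 1031/24)
obs 5: x=-3 → posterior Inverse-Gamma(15/4, 1139/24)
obs 6: x=-5 → posterior Inverse-Gamma(17/4, 1439/24)

alpha=17/4, beta=1439/24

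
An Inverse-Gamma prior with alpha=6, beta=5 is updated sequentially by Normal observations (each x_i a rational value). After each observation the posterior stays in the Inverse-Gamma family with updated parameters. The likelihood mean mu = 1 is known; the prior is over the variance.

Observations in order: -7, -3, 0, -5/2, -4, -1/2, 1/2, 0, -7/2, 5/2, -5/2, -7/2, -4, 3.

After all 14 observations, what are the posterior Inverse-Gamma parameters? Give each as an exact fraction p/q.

obs 1: x=-7 → posterior Inverse-Gamma(13/2, 37)
obs 2: x=-3 → posterior Inverse-Gamma(7, 45)
obs 3: x=0 → posterior Inverse-Gamma(15/2, 91/2)
obs 4: x=-5/2 → posterior Inverse-Gamma(8, 413/8)
obs 5: x=-4 → posterior Inverse-Gamma(17/2, 513/8)
obs 6: x=-1/2 → posterior Inverse-Gamma(9, 261/4)
obs 7: x=1/2 → posterior Inverse-Gamma(19/2, 523/8)
obs 8: x=0 → posterior Inverse-Gamma(10, 527/8)
obs 9: x=-7/2 → posterior Inverse-Gamma(21/2, 76)
obs 10: x=5/2 → posterior Inverse-Gamma(11, 617/8)
obs 11: x=-5/2 → posterior Inverse-Gamma(23/2, 333/4)
obs 12: x=-7/2 → posterior Inverse-Gamma(12, 747/8)
obs 13: x=-4 → posterior Inverse-Gamma(25/2, 847/8)
obs 14: x=3 → posterior Inverse-Gamma(13, 863/8)

alpha=13, beta=863/8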